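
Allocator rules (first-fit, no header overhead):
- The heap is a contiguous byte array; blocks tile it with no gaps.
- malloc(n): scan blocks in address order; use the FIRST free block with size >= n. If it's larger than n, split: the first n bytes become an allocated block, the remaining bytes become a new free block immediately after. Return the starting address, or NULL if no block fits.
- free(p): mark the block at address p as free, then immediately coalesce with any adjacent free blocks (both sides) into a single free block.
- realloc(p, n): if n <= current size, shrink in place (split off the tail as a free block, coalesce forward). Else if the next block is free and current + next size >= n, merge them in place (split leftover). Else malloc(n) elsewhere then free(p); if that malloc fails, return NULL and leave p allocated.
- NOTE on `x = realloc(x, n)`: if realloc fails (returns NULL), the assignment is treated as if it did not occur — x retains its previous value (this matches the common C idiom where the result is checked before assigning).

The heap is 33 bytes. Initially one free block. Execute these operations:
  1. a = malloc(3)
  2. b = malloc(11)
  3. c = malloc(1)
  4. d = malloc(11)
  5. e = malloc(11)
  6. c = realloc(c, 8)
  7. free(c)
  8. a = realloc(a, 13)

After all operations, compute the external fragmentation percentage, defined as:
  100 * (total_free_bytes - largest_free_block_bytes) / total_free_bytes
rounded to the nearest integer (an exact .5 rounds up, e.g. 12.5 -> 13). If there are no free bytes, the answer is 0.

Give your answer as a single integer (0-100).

Answer: 13

Derivation:
Op 1: a = malloc(3) -> a = 0; heap: [0-2 ALLOC][3-32 FREE]
Op 2: b = malloc(11) -> b = 3; heap: [0-2 ALLOC][3-13 ALLOC][14-32 FREE]
Op 3: c = malloc(1) -> c = 14; heap: [0-2 ALLOC][3-13 ALLOC][14-14 ALLOC][15-32 FREE]
Op 4: d = malloc(11) -> d = 15; heap: [0-2 ALLOC][3-13 ALLOC][14-14 ALLOC][15-25 ALLOC][26-32 FREE]
Op 5: e = malloc(11) -> e = NULL; heap: [0-2 ALLOC][3-13 ALLOC][14-14 ALLOC][15-25 ALLOC][26-32 FREE]
Op 6: c = realloc(c, 8) -> NULL (c unchanged); heap: [0-2 ALLOC][3-13 ALLOC][14-14 ALLOC][15-25 ALLOC][26-32 FREE]
Op 7: free(c) -> (freed c); heap: [0-2 ALLOC][3-13 ALLOC][14-14 FREE][15-25 ALLOC][26-32 FREE]
Op 8: a = realloc(a, 13) -> NULL (a unchanged); heap: [0-2 ALLOC][3-13 ALLOC][14-14 FREE][15-25 ALLOC][26-32 FREE]
Free blocks: [1 7] total_free=8 largest=7 -> 100*(8-7)/8 = 100/8 = 12.5 -> rounds to 13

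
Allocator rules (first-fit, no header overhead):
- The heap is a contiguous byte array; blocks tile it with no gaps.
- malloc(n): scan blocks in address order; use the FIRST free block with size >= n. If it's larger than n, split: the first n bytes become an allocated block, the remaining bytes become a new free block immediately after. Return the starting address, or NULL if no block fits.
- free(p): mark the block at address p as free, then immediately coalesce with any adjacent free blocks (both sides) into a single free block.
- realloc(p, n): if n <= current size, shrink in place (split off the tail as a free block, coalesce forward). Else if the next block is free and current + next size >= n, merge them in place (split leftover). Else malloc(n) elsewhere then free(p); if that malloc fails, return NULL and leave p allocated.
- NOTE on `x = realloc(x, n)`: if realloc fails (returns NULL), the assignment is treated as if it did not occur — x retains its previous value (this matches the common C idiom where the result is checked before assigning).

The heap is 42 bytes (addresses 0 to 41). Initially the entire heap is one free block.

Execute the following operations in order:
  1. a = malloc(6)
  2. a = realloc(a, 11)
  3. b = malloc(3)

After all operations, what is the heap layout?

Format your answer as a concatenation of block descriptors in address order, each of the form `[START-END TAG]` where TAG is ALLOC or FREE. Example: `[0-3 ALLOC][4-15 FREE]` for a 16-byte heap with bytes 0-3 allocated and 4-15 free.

Op 1: a = malloc(6) -> a = 0; heap: [0-5 ALLOC][6-41 FREE]
Op 2: a = realloc(a, 11) -> a = 0; heap: [0-10 ALLOC][11-41 FREE]
Op 3: b = malloc(3) -> b = 11; heap: [0-10 ALLOC][11-13 ALLOC][14-41 FREE]

Answer: [0-10 ALLOC][11-13 ALLOC][14-41 FREE]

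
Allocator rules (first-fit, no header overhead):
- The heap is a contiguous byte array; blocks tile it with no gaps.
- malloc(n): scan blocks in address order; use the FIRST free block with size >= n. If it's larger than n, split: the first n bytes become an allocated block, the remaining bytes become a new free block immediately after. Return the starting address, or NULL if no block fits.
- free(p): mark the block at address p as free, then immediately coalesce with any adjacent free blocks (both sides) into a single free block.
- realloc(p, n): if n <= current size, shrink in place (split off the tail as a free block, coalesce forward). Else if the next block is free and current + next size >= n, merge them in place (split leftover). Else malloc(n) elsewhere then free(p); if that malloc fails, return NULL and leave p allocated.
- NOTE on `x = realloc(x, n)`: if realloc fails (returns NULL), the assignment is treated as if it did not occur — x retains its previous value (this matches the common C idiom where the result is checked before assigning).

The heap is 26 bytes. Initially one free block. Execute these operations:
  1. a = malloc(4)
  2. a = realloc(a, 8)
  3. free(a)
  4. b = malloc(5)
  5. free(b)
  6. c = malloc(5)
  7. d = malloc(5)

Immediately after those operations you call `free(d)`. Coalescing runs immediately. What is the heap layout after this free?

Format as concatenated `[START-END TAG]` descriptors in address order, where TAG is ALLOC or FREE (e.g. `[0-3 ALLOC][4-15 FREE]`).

Op 1: a = malloc(4) -> a = 0; heap: [0-3 ALLOC][4-25 FREE]
Op 2: a = realloc(a, 8) -> a = 0; heap: [0-7 ALLOC][8-25 FREE]
Op 3: free(a) -> (freed a); heap: [0-25 FREE]
Op 4: b = malloc(5) -> b = 0; heap: [0-4 ALLOC][5-25 FREE]
Op 5: free(b) -> (freed b); heap: [0-25 FREE]
Op 6: c = malloc(5) -> c = 0; heap: [0-4 ALLOC][5-25 FREE]
Op 7: d = malloc(5) -> d = 5; heap: [0-4 ALLOC][5-9 ALLOC][10-25 FREE]
free(d): d = 5 -> block [5-9 ALLOC]; mark free, coalesce with adjacent free neighbors -> [0-4 ALLOC][5-25 FREE]

Answer: [0-4 ALLOC][5-25 FREE]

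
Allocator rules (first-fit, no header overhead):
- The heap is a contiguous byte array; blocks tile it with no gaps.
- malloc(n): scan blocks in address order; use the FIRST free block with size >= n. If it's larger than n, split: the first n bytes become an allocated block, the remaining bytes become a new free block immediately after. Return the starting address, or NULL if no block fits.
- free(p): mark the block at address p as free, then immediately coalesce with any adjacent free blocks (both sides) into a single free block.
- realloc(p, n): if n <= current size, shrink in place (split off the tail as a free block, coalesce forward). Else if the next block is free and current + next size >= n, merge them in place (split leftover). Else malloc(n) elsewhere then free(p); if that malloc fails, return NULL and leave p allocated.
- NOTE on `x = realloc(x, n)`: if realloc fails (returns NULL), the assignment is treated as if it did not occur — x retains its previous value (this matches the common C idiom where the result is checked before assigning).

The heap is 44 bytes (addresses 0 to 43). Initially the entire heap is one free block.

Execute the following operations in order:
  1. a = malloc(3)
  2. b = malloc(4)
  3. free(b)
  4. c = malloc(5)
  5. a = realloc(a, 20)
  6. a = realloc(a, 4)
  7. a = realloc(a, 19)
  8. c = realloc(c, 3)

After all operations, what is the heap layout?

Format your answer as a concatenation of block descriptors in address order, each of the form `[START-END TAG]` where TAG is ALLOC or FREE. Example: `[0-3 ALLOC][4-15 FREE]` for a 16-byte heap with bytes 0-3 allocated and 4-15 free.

Op 1: a = malloc(3) -> a = 0; heap: [0-2 ALLOC][3-43 FREE]
Op 2: b = malloc(4) -> b = 3; heap: [0-2 ALLOC][3-6 ALLOC][7-43 FREE]
Op 3: free(b) -> (freed b); heap: [0-2 ALLOC][3-43 FREE]
Op 4: c = malloc(5) -> c = 3; heap: [0-2 ALLOC][3-7 ALLOC][8-43 FREE]
Op 5: a = realloc(a, 20) -> a = 8; heap: [0-2 FREE][3-7 ALLOC][8-27 ALLOC][28-43 FREE]
Op 6: a = realloc(a, 4) -> a = 8; heap: [0-2 FREE][3-7 ALLOC][8-11 ALLOC][12-43 FREE]
Op 7: a = realloc(a, 19) -> a = 8; heap: [0-2 FREE][3-7 ALLOC][8-26 ALLOC][27-43 FREE]
Op 8: c = realloc(c, 3) -> c = 3; heap: [0-2 FREE][3-5 ALLOC][6-7 FREE][8-26 ALLOC][27-43 FREE]

Answer: [0-2 FREE][3-5 ALLOC][6-7 FREE][8-26 ALLOC][27-43 FREE]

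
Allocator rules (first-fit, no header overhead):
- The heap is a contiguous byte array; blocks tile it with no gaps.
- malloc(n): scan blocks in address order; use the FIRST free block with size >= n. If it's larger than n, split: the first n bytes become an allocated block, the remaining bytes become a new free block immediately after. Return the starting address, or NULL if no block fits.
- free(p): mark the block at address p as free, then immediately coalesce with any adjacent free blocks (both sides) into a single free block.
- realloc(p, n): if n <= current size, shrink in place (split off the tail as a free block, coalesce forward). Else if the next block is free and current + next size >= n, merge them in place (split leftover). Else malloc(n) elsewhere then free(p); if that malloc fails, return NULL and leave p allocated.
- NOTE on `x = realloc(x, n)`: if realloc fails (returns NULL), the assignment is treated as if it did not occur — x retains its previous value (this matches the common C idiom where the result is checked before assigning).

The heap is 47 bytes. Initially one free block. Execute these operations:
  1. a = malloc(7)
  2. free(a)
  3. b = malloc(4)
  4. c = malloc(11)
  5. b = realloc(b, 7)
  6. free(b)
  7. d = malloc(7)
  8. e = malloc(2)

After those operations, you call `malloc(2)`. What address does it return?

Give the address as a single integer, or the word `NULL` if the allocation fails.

Answer: 2

Derivation:
Op 1: a = malloc(7) -> a = 0; heap: [0-6 ALLOC][7-46 FREE]
Op 2: free(a) -> (freed a); heap: [0-46 FREE]
Op 3: b = malloc(4) -> b = 0; heap: [0-3 ALLOC][4-46 FREE]
Op 4: c = malloc(11) -> c = 4; heap: [0-3 ALLOC][4-14 ALLOC][15-46 FREE]
Op 5: b = realloc(b, 7) -> b = 15; heap: [0-3 FREE][4-14 ALLOC][15-21 ALLOC][22-46 FREE]
Op 6: free(b) -> (freed b); heap: [0-3 FREE][4-14 ALLOC][15-46 FREE]
Op 7: d = malloc(7) -> d = 15; heap: [0-3 FREE][4-14 ALLOC][15-21 ALLOC][22-46 FREE]
Op 8: e = malloc(2) -> e = 0; heap: [0-1 ALLOC][2-3 FREE][4-14 ALLOC][15-21 ALLOC][22-46 FREE]
malloc(2): first-fit scan over [0-1 ALLOC][2-3 FREE][4-14 ALLOC][15-21 ALLOC][22-46 FREE] -> 2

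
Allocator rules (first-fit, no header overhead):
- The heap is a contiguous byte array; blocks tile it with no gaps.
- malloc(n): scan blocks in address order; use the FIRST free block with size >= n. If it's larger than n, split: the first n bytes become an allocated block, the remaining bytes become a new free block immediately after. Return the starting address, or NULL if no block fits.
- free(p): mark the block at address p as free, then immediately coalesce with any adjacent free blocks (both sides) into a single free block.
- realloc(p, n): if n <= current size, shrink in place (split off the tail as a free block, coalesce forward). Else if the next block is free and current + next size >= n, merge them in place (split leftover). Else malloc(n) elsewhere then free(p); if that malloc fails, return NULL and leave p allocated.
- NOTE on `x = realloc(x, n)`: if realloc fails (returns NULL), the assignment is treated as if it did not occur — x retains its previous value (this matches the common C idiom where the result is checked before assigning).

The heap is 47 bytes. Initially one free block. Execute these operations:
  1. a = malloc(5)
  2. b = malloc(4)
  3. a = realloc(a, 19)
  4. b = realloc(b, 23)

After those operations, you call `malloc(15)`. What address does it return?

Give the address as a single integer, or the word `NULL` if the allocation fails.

Op 1: a = malloc(5) -> a = 0; heap: [0-4 ALLOC][5-46 FREE]
Op 2: b = malloc(4) -> b = 5; heap: [0-4 ALLOC][5-8 ALLOC][9-46 FREE]
Op 3: a = realloc(a, 19) -> a = 9; heap: [0-4 FREE][5-8 ALLOC][9-27 ALLOC][28-46 FREE]
Op 4: b = realloc(b, 23) -> NULL (b unchanged); heap: [0-4 FREE][5-8 ALLOC][9-27 ALLOC][28-46 FREE]
malloc(15): first-fit scan over [0-4 FREE][5-8 ALLOC][9-27 ALLOC][28-46 FREE] -> 28

Answer: 28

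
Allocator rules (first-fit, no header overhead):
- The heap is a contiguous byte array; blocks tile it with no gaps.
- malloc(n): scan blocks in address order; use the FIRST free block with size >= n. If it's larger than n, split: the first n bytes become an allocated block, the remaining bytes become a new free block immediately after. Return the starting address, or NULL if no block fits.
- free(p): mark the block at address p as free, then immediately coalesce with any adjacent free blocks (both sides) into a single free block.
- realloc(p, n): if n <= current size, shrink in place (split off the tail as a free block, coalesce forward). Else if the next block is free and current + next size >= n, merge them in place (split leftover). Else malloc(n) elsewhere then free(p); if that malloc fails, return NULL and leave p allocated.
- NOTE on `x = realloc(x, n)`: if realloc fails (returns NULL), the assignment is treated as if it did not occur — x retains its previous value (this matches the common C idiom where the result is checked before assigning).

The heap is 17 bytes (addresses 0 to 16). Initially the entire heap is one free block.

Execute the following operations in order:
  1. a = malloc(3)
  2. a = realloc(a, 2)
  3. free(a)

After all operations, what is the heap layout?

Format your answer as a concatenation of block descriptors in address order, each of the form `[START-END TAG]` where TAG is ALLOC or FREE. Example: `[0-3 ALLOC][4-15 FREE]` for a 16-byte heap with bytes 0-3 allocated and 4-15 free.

Op 1: a = malloc(3) -> a = 0; heap: [0-2 ALLOC][3-16 FREE]
Op 2: a = realloc(a, 2) -> a = 0; heap: [0-1 ALLOC][2-16 FREE]
Op 3: free(a) -> (freed a); heap: [0-16 FREE]

Answer: [0-16 FREE]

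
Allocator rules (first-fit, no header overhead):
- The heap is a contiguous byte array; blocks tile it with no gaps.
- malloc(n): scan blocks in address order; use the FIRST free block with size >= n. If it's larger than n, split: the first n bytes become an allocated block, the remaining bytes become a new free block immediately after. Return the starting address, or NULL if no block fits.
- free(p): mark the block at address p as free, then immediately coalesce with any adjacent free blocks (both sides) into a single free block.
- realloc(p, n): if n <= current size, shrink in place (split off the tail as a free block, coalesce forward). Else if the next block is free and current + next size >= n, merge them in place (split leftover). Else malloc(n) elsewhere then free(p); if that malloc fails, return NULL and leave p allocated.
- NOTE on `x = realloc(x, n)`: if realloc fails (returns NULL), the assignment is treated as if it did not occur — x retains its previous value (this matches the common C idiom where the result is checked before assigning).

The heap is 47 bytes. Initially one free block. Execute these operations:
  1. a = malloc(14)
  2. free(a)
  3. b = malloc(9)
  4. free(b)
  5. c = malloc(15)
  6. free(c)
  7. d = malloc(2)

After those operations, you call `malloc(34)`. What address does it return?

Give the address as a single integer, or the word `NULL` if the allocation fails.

Answer: 2

Derivation:
Op 1: a = malloc(14) -> a = 0; heap: [0-13 ALLOC][14-46 FREE]
Op 2: free(a) -> (freed a); heap: [0-46 FREE]
Op 3: b = malloc(9) -> b = 0; heap: [0-8 ALLOC][9-46 FREE]
Op 4: free(b) -> (freed b); heap: [0-46 FREE]
Op 5: c = malloc(15) -> c = 0; heap: [0-14 ALLOC][15-46 FREE]
Op 6: free(c) -> (freed c); heap: [0-46 FREE]
Op 7: d = malloc(2) -> d = 0; heap: [0-1 ALLOC][2-46 FREE]
malloc(34): first-fit scan over [0-1 ALLOC][2-46 FREE] -> 2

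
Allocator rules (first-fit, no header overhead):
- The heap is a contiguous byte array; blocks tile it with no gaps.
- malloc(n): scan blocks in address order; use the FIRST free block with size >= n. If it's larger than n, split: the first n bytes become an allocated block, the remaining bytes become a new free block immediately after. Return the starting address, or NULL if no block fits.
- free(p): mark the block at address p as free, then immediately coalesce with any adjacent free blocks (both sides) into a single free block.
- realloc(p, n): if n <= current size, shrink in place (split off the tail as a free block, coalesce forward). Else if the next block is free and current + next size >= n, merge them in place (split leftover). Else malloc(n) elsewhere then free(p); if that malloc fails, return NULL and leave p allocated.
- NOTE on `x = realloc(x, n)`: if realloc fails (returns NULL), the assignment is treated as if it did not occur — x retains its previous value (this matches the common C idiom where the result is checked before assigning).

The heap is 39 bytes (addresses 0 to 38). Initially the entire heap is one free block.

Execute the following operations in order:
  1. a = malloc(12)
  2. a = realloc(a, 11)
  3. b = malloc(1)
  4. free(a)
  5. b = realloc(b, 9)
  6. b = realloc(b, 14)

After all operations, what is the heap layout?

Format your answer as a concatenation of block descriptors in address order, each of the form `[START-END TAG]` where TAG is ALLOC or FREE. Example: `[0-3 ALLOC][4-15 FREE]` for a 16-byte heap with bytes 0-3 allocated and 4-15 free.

Op 1: a = malloc(12) -> a = 0; heap: [0-11 ALLOC][12-38 FREE]
Op 2: a = realloc(a, 11) -> a = 0; heap: [0-10 ALLOC][11-38 FREE]
Op 3: b = malloc(1) -> b = 11; heap: [0-10 ALLOC][11-11 ALLOC][12-38 FREE]
Op 4: free(a) -> (freed a); heap: [0-10 FREE][11-11 ALLOC][12-38 FREE]
Op 5: b = realloc(b, 9) -> b = 11; heap: [0-10 FREE][11-19 ALLOC][20-38 FREE]
Op 6: b = realloc(b, 14) -> b = 11; heap: [0-10 FREE][11-24 ALLOC][25-38 FREE]

Answer: [0-10 FREE][11-24 ALLOC][25-38 FREE]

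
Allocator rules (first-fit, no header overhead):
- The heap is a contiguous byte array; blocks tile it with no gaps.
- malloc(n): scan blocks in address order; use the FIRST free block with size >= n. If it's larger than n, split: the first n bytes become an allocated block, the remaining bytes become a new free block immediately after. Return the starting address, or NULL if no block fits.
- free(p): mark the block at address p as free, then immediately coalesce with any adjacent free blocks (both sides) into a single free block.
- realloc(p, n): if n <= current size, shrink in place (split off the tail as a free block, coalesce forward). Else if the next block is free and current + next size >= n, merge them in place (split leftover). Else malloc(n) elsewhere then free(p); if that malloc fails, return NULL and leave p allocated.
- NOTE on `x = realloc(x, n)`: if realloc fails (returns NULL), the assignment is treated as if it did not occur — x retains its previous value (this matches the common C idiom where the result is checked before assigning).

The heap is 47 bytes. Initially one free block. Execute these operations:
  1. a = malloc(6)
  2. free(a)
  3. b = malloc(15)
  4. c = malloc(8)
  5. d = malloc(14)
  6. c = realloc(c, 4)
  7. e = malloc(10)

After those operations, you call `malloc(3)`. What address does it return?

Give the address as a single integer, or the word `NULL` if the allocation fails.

Op 1: a = malloc(6) -> a = 0; heap: [0-5 ALLOC][6-46 FREE]
Op 2: free(a) -> (freed a); heap: [0-46 FREE]
Op 3: b = malloc(15) -> b = 0; heap: [0-14 ALLOC][15-46 FREE]
Op 4: c = malloc(8) -> c = 15; heap: [0-14 ALLOC][15-22 ALLOC][23-46 FREE]
Op 5: d = malloc(14) -> d = 23; heap: [0-14 ALLOC][15-22 ALLOC][23-36 ALLOC][37-46 FREE]
Op 6: c = realloc(c, 4) -> c = 15; heap: [0-14 ALLOC][15-18 ALLOC][19-22 FREE][23-36 ALLOC][37-46 FREE]
Op 7: e = malloc(10) -> e = 37; heap: [0-14 ALLOC][15-18 ALLOC][19-22 FREE][23-36 ALLOC][37-46 ALLOC]
malloc(3): first-fit scan over [0-14 ALLOC][15-18 ALLOC][19-22 FREE][23-36 ALLOC][37-46 ALLOC] -> 19

Answer: 19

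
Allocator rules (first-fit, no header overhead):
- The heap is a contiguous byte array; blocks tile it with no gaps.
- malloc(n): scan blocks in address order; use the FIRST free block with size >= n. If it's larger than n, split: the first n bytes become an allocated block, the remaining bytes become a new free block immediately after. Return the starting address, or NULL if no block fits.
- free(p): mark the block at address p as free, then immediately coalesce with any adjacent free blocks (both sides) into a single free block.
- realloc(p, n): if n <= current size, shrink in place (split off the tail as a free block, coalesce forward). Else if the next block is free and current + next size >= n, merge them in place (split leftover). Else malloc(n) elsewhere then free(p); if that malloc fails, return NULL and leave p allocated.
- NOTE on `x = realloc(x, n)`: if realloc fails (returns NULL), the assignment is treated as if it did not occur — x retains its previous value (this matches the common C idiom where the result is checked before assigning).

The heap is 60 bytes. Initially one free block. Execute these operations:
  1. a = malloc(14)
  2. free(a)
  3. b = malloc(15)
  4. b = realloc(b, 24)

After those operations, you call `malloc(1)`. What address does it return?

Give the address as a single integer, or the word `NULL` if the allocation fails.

Answer: 24

Derivation:
Op 1: a = malloc(14) -> a = 0; heap: [0-13 ALLOC][14-59 FREE]
Op 2: free(a) -> (freed a); heap: [0-59 FREE]
Op 3: b = malloc(15) -> b = 0; heap: [0-14 ALLOC][15-59 FREE]
Op 4: b = realloc(b, 24) -> b = 0; heap: [0-23 ALLOC][24-59 FREE]
malloc(1): first-fit scan over [0-23 ALLOC][24-59 FREE] -> 24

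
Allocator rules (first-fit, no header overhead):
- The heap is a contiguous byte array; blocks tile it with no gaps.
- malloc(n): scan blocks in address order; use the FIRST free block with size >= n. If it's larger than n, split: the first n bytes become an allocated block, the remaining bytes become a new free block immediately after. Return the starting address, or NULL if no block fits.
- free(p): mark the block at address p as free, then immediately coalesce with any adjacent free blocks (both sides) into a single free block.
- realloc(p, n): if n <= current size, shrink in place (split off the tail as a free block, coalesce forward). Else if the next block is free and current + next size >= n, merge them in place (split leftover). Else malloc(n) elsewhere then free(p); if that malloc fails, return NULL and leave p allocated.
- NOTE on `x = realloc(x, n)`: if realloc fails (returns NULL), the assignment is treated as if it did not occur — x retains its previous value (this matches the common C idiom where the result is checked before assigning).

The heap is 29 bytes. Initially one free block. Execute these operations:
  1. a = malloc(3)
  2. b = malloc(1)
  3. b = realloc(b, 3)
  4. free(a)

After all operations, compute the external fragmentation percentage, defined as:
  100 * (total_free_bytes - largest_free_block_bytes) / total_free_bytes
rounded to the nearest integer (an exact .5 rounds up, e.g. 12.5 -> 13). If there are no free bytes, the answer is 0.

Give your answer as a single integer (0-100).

Answer: 12

Derivation:
Op 1: a = malloc(3) -> a = 0; heap: [0-2 ALLOC][3-28 FREE]
Op 2: b = malloc(1) -> b = 3; heap: [0-2 ALLOC][3-3 ALLOC][4-28 FREE]
Op 3: b = realloc(b, 3) -> b = 3; heap: [0-2 ALLOC][3-5 ALLOC][6-28 FREE]
Op 4: free(a) -> (freed a); heap: [0-2 FREE][3-5 ALLOC][6-28 FREE]
Free blocks: [3 23] total_free=26 largest=23 -> 100*(26-23)/26 = 300/26 ≈ 11.538 -> rounds to 12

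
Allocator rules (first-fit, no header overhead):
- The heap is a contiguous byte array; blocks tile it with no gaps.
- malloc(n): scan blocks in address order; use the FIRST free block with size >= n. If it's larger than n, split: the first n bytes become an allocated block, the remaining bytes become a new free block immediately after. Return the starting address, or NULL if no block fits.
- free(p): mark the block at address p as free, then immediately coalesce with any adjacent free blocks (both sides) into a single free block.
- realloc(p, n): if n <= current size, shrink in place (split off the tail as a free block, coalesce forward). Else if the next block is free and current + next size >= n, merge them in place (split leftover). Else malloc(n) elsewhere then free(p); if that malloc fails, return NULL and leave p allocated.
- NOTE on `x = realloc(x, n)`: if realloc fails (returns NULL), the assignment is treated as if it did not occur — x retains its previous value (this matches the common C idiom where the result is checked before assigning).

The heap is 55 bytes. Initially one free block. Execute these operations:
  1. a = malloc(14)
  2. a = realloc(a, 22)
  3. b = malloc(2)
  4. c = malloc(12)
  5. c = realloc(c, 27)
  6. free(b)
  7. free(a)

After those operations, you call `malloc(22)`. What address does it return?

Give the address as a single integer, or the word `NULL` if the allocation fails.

Answer: 0

Derivation:
Op 1: a = malloc(14) -> a = 0; heap: [0-13 ALLOC][14-54 FREE]
Op 2: a = realloc(a, 22) -> a = 0; heap: [0-21 ALLOC][22-54 FREE]
Op 3: b = malloc(2) -> b = 22; heap: [0-21 ALLOC][22-23 ALLOC][24-54 FREE]
Op 4: c = malloc(12) -> c = 24; heap: [0-21 ALLOC][22-23 ALLOC][24-35 ALLOC][36-54 FREE]
Op 5: c = realloc(c, 27) -> c = 24; heap: [0-21 ALLOC][22-23 ALLOC][24-50 ALLOC][51-54 FREE]
Op 6: free(b) -> (freed b); heap: [0-21 ALLOC][22-23 FREE][24-50 ALLOC][51-54 FREE]
Op 7: free(a) -> (freed a); heap: [0-23 FREE][24-50 ALLOC][51-54 FREE]
malloc(22): first-fit scan over [0-23 FREE][24-50 ALLOC][51-54 FREE] -> 0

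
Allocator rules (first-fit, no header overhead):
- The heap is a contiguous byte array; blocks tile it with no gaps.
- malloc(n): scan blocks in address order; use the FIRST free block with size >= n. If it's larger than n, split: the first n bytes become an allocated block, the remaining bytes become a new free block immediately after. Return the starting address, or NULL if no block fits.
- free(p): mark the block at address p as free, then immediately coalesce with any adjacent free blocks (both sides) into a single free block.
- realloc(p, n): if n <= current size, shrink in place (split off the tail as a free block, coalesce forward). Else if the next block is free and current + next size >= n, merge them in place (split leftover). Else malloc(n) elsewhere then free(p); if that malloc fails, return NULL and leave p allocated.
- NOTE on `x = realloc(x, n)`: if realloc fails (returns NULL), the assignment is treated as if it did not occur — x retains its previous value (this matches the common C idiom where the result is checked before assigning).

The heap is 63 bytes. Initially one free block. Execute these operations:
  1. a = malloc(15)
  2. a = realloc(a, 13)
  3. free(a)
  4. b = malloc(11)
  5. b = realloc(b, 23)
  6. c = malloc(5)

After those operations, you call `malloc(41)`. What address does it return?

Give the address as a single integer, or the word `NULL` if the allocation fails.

Answer: NULL

Derivation:
Op 1: a = malloc(15) -> a = 0; heap: [0-14 ALLOC][15-62 FREE]
Op 2: a = realloc(a, 13) -> a = 0; heap: [0-12 ALLOC][13-62 FREE]
Op 3: free(a) -> (freed a); heap: [0-62 FREE]
Op 4: b = malloc(11) -> b = 0; heap: [0-10 ALLOC][11-62 FREE]
Op 5: b = realloc(b, 23) -> b = 0; heap: [0-22 ALLOC][23-62 FREE]
Op 6: c = malloc(5) -> c = 23; heap: [0-22 ALLOC][23-27 ALLOC][28-62 FREE]
malloc(41): first-fit scan over [0-22 ALLOC][23-27 ALLOC][28-62 FREE] -> NULL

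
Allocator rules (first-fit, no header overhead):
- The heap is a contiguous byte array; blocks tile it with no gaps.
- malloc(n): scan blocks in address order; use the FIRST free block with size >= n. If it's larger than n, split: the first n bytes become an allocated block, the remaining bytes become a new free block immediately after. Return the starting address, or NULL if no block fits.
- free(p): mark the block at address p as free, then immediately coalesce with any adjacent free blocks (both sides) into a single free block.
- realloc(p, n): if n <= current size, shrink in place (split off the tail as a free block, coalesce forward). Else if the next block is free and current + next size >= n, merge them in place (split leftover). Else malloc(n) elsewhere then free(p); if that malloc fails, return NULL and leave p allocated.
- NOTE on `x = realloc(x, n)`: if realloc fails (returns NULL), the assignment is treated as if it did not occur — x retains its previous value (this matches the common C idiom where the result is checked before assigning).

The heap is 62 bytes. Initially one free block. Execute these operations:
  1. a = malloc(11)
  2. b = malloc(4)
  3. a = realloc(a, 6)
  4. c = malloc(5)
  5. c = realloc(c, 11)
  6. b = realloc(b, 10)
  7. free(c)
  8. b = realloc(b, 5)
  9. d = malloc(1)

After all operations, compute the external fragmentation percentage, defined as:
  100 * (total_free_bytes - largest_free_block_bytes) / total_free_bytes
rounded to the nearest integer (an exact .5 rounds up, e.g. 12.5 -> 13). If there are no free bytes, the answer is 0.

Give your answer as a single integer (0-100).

Answer: 38

Derivation:
Op 1: a = malloc(11) -> a = 0; heap: [0-10 ALLOC][11-61 FREE]
Op 2: b = malloc(4) -> b = 11; heap: [0-10 ALLOC][11-14 ALLOC][15-61 FREE]
Op 3: a = realloc(a, 6) -> a = 0; heap: [0-5 ALLOC][6-10 FREE][11-14 ALLOC][15-61 FREE]
Op 4: c = malloc(5) -> c = 6; heap: [0-5 ALLOC][6-10 ALLOC][11-14 ALLOC][15-61 FREE]
Op 5: c = realloc(c, 11) -> c = 15; heap: [0-5 ALLOC][6-10 FREE][11-14 ALLOC][15-25 ALLOC][26-61 FREE]
Op 6: b = realloc(b, 10) -> b = 26; heap: [0-5 ALLOC][6-14 FREE][15-25 ALLOC][26-35 ALLOC][36-61 FREE]
Op 7: free(c) -> (freed c); heap: [0-5 ALLOC][6-25 FREE][26-35 ALLOC][36-61 FREE]
Op 8: b = realloc(b, 5) -> b = 26; heap: [0-5 ALLOC][6-25 FREE][26-30 ALLOC][31-61 FREE]
Op 9: d = malloc(1) -> d = 6; heap: [0-5 ALLOC][6-6 ALLOC][7-25 FREE][26-30 ALLOC][31-61 FREE]
Free blocks: [19 31] total_free=50 largest=31 -> 100*(50-31)/50 = 1900/50 = 38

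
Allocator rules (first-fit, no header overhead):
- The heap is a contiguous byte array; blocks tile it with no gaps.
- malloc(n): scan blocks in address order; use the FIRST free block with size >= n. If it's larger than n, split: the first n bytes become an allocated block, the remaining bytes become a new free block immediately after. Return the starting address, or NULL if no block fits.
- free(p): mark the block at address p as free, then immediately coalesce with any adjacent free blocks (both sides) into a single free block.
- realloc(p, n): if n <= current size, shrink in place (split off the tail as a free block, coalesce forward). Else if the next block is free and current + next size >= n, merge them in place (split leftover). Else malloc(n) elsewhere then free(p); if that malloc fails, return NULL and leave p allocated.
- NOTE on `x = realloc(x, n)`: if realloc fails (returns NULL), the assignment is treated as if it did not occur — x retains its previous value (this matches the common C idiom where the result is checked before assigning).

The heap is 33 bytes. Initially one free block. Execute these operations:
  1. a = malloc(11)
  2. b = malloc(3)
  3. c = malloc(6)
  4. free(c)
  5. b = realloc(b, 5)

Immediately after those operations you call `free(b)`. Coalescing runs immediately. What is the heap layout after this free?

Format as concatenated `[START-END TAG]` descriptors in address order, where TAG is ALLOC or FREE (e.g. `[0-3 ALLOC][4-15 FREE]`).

Op 1: a = malloc(11) -> a = 0; heap: [0-10 ALLOC][11-32 FREE]
Op 2: b = malloc(3) -> b = 11; heap: [0-10 ALLOC][11-13 ALLOC][14-32 FREE]
Op 3: c = malloc(6) -> c = 14; heap: [0-10 ALLOC][11-13 ALLOC][14-19 ALLOC][20-32 FREE]
Op 4: free(c) -> (freed c); heap: [0-10 ALLOC][11-13 ALLOC][14-32 FREE]
Op 5: b = realloc(b, 5) -> b = 11; heap: [0-10 ALLOC][11-15 ALLOC][16-32 FREE]
free(b): b = 11 -> block [11-15 ALLOC]; mark free, coalesce with adjacent free neighbors -> [0-10 ALLOC][11-32 FREE]

Answer: [0-10 ALLOC][11-32 FREE]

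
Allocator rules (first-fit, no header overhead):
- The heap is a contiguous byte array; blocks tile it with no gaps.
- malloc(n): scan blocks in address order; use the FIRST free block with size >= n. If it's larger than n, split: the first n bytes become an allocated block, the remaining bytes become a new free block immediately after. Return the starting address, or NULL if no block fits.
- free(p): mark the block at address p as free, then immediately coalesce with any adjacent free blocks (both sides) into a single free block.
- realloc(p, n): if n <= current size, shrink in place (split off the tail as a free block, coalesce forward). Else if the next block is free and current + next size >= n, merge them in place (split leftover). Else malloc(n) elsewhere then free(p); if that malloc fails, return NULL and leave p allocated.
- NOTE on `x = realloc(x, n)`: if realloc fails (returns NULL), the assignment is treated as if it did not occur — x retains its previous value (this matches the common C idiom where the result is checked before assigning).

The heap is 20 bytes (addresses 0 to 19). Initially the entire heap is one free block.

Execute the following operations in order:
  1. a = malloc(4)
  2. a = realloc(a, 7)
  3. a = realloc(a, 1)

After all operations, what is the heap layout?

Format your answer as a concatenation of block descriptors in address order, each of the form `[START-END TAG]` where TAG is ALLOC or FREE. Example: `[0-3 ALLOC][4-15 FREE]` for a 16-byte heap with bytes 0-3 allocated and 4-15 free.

Op 1: a = malloc(4) -> a = 0; heap: [0-3 ALLOC][4-19 FREE]
Op 2: a = realloc(a, 7) -> a = 0; heap: [0-6 ALLOC][7-19 FREE]
Op 3: a = realloc(a, 1) -> a = 0; heap: [0-0 ALLOC][1-19 FREE]

Answer: [0-0 ALLOC][1-19 FREE]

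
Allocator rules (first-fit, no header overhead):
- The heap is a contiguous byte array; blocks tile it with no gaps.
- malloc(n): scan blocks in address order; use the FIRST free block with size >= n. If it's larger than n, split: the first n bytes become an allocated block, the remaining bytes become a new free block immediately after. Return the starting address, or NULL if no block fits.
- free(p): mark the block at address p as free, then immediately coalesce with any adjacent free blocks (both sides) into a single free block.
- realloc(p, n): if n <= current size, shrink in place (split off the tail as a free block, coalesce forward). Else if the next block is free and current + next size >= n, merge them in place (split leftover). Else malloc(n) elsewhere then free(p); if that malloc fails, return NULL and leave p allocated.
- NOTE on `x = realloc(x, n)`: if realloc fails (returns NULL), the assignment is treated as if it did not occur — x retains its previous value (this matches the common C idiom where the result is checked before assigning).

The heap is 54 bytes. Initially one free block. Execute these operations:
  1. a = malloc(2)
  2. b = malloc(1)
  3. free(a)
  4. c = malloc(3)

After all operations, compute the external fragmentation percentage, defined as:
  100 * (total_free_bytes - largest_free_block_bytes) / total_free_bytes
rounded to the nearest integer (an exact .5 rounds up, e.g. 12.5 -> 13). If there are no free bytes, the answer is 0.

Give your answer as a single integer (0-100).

Answer: 4

Derivation:
Op 1: a = malloc(2) -> a = 0; heap: [0-1 ALLOC][2-53 FREE]
Op 2: b = malloc(1) -> b = 2; heap: [0-1 ALLOC][2-2 ALLOC][3-53 FREE]
Op 3: free(a) -> (freed a); heap: [0-1 FREE][2-2 ALLOC][3-53 FREE]
Op 4: c = malloc(3) -> c = 3; heap: [0-1 FREE][2-2 ALLOC][3-5 ALLOC][6-53 FREE]
Free blocks: [2 48] total_free=50 largest=48 -> 100*(50-48)/50 = 200/50 = 4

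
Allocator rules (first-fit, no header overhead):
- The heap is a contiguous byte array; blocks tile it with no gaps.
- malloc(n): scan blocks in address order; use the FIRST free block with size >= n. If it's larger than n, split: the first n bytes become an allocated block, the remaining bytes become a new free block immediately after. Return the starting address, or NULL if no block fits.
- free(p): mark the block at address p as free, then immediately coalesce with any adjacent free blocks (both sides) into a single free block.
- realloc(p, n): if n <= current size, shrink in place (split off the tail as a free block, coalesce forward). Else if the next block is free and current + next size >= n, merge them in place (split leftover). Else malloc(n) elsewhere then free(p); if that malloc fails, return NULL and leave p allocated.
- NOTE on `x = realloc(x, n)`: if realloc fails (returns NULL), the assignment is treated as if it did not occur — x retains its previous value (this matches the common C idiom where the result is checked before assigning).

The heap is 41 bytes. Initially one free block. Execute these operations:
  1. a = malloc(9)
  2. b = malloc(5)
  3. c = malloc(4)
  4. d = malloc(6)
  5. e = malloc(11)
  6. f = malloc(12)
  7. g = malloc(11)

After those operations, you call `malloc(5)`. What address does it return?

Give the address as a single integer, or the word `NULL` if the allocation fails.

Op 1: a = malloc(9) -> a = 0; heap: [0-8 ALLOC][9-40 FREE]
Op 2: b = malloc(5) -> b = 9; heap: [0-8 ALLOC][9-13 ALLOC][14-40 FREE]
Op 3: c = malloc(4) -> c = 14; heap: [0-8 ALLOC][9-13 ALLOC][14-17 ALLOC][18-40 FREE]
Op 4: d = malloc(6) -> d = 18; heap: [0-8 ALLOC][9-13 ALLOC][14-17 ALLOC][18-23 ALLOC][24-40 FREE]
Op 5: e = malloc(11) -> e = 24; heap: [0-8 ALLOC][9-13 ALLOC][14-17 ALLOC][18-23 ALLOC][24-34 ALLOC][35-40 FREE]
Op 6: f = malloc(12) -> f = NULL; heap: [0-8 ALLOC][9-13 ALLOC][14-17 ALLOC][18-23 ALLOC][24-34 ALLOC][35-40 FREE]
Op 7: g = malloc(11) -> g = NULL; heap: [0-8 ALLOC][9-13 ALLOC][14-17 ALLOC][18-23 ALLOC][24-34 ALLOC][35-40 FREE]
malloc(5): first-fit scan over [0-8 ALLOC][9-13 ALLOC][14-17 ALLOC][18-23 ALLOC][24-34 ALLOC][35-40 FREE] -> 35

Answer: 35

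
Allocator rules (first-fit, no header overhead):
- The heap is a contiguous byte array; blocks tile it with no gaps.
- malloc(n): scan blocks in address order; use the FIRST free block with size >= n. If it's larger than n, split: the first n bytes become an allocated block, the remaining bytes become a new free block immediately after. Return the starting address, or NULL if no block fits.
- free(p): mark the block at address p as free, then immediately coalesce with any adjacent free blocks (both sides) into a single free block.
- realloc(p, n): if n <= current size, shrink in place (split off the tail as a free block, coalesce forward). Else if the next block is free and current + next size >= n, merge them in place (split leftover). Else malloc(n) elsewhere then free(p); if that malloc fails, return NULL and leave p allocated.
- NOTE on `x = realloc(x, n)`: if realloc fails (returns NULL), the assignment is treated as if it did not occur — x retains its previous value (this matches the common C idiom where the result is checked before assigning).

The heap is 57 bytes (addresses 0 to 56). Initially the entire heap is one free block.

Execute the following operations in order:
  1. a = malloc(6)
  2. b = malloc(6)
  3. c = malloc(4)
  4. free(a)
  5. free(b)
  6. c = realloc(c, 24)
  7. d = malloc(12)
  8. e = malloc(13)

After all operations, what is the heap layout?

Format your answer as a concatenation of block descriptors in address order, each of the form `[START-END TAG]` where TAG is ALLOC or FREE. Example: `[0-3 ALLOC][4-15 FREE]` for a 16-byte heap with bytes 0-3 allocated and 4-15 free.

Op 1: a = malloc(6) -> a = 0; heap: [0-5 ALLOC][6-56 FREE]
Op 2: b = malloc(6) -> b = 6; heap: [0-5 ALLOC][6-11 ALLOC][12-56 FREE]
Op 3: c = malloc(4) -> c = 12; heap: [0-5 ALLOC][6-11 ALLOC][12-15 ALLOC][16-56 FREE]
Op 4: free(a) -> (freed a); heap: [0-5 FREE][6-11 ALLOC][12-15 ALLOC][16-56 FREE]
Op 5: free(b) -> (freed b); heap: [0-11 FREE][12-15 ALLOC][16-56 FREE]
Op 6: c = realloc(c, 24) -> c = 12; heap: [0-11 FREE][12-35 ALLOC][36-56 FREE]
Op 7: d = malloc(12) -> d = 0; heap: [0-11 ALLOC][12-35 ALLOC][36-56 FREE]
Op 8: e = malloc(13) -> e = 36; heap: [0-11 ALLOC][12-35 ALLOC][36-48 ALLOC][49-56 FREE]

Answer: [0-11 ALLOC][12-35 ALLOC][36-48 ALLOC][49-56 FREE]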